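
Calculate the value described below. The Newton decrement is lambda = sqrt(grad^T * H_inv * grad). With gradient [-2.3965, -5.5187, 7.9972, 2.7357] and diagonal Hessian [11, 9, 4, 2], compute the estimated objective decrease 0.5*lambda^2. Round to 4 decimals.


Step 1: H is diagonal, so H^(-1) * g = [-0.2179, -0.6132, 1.9993, 1.3679].
Step 2: g^T H^(-1) g = sum_i g_i^2 / H_ii
  = (-2.3965)^2/11 + (-5.5187)^2/9 + (7.9972)^2/4 + (2.7357)^2/2
  = 0.5221 + 3.384 + 15.9888 + 3.742 = 23.6369
Step 3: Objective decrease = 0.5 * g^T H^(-1) g = 11.8185


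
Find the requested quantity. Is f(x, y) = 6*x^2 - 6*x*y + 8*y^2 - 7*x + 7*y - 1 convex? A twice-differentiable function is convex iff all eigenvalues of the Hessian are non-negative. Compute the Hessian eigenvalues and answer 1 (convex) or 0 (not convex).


The Hessian of f(x,y) = 6*x^2 - 6*x*y + 8*y^2 - 7*x + 7*y - 1 is:
H = [[12, -6], [-6, 16]]
Trace = 12 + 16 = 28
Determinant = 12*16 - (-6)^2 = 156
Discriminant = (28)^2 - 4*156 = 160.0
Eigenvalues: lambda_1 = 7.6754, lambda_2 = 20.3246
The function is convex.

1


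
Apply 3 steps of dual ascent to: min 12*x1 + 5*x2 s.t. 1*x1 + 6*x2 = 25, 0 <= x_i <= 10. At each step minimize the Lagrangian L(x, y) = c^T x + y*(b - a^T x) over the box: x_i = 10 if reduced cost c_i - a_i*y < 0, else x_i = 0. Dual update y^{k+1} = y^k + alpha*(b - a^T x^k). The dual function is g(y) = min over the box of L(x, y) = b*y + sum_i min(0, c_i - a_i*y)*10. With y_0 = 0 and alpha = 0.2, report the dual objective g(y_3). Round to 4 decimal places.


Dual ascent for LP: min 12*x1 + 5*x2, 1*x1 + 6*x2 = 25, 0 <= x_i <= 10
Step 1: y^k = 0.0, reduced costs: (12.0, 5.0)
  x^k = (0.0, 0.0), subgradient = b - a^T x = 25.0
  y^{k+1} = 0.0 + 0.2*25.0 = 5.0
Step 2: y^k = 5.0, reduced costs: (7.0, -25.0)
  x^k = (0.0, 10.0), subgradient = b - a^T x = -35.0
  y^{k+1} = 5.0 + 0.2*-35.0 = -2.0
Step 3: y^k = -2.0, reduced costs: (14.0, 17.0)
  x^k = (0.0, 0.0), subgradient = b - a^T x = 25.0
  y^{k+1} = -2.0 + 0.2*25.0 = 3.0
Dual objective at y_3 = 3.0: reduced costs (9.0, -13.0), box minimizer x = (0.0, 10.0)
g(y_3) = b*y + (c1 - a1*y)*x1 + (c2 - a2*y)*x2 = 25*3.0 + 9.0*0.0 + (-13.0)*10.0 = 75.0 + 0.0 - 130.0 = -55.0


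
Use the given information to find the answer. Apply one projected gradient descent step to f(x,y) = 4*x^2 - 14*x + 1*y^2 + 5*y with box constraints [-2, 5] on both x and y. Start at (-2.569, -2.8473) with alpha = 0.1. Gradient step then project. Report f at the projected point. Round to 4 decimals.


Step 1: Compute gradient at (-2.569, -2.8473).
grad_x = 2*4*-2.569 - 14 = -34.552
grad_y = 2*1*-2.8473 + 5 = -0.6946
Step 2: Gradient step.
x_raw = -2.569 - 0.1*-34.552 = 0.8862
y_raw = -2.8473 - 0.1*-0.6946 = -2.7778
Step 3: Project onto [-2, 5].
x_proj = clip(0.8862) = 0.8862
y_proj = clip(-2.7778) = -2.0
Step 4: Evaluate f.
f(0.8862, -2.0) = -15.2654


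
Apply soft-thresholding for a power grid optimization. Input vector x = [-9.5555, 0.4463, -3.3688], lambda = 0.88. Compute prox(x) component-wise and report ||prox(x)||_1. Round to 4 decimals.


Soft-thresholding with lambda = 0.88:
prox(-9.5555) = sign(-9.5555)*max(|-9.5555| - 0.88, 0) = -8.6755
prox(0.4463) = sign(0.4463)*max(|0.4463| - 0.88, 0) = 0.0
prox(-3.3688) = sign(-3.3688)*max(|-3.3688| - 0.88, 0) = -2.4888
prox(x) = [-8.6755, 0.0, -2.4888]
||prox(x)||_1 = 8.6755 + 0.0 + 2.4888 = 11.1643


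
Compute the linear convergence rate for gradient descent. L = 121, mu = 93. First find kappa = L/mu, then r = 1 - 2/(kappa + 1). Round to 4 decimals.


Step 1: Compute the condition number.
kappa = L/mu = 121/93 = 1.3011
Step 2: Compute the convergence rate.
r = 1 - 2/(kappa + 1) = 1 - 2*mu/(L + mu) = (L - mu)/(L + mu) = 28/214 = 0.1308


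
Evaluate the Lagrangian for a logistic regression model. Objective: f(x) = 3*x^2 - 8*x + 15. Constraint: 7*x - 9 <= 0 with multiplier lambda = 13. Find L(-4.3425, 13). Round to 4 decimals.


Step 1: Evaluate f(x).
f(-4.3425) = 3*(-4.3425)^2 - 8*(-4.3425) + 15 = 106.3119
Step 2: Evaluate g(x).
g(-4.3425) = 7*-4.3425 - 9 = -39.3975
Step 3: Compute Lagrangian.
L = 106.3119 + 13*-39.3975 = -405.8556


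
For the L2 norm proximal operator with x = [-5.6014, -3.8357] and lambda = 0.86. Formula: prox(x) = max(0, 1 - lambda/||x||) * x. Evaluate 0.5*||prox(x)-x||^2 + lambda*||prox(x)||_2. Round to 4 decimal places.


Step 1: Compute ||x||.
||x|| = 6.7888
Step 2: Compute scaling factor.
scale = max(0, 1 - 0.86/6.7888) = 0.8733
Step 3: prox(x) = [-4.8918, -3.3498]
||prox(x)|| = 5.9288
Step 4: Proximal objective.
0.5*||prox-x||^2 = 0.3698
lambda*||prox|| = 5.0988
Total = 5.4686


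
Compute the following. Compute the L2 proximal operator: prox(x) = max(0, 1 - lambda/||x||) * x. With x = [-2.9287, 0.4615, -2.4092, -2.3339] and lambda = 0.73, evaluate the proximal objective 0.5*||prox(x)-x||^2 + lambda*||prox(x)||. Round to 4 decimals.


Step 1: Compute ||x||.
||x|| = 4.4768
Step 2: Compute scaling factor.
scale = max(0, 1 - 0.73/4.4768) = 0.8369
Step 3: prox(x) = [-2.4511, 0.3862, -2.0163, -1.9533]
||prox(x)|| = 3.7468
Step 4: Proximal objective.
0.5*||prox-x||^2 = 0.2665
lambda*||prox|| = 2.7352
Total = 3.0016


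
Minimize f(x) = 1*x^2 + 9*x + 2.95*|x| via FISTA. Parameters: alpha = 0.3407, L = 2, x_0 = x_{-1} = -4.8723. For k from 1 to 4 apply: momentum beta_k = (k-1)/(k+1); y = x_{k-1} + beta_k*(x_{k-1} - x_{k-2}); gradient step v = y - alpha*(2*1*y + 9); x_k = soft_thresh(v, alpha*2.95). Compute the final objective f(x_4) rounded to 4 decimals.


FISTA on f(x) = 1*x^2 + 9*x + 2.95*|x|
L = 2, alpha = 0.3407
Iteration 1: beta = 0.0, y = -4.8723 + 0.0*(-4.8723 + 4.8723) = -4.8723
  grad(y) = -0.7446, v = y - alpha*grad = -4.6186
  prox(v) = soft_thresh(-4.6186, 1.0051) = -3.6135
Iteration 2: beta = 0.3333, y = -3.6135 + 0.3333*(-3.6135 + 4.8723) = -3.194
  grad(y) = 2.6121, v = y - alpha*grad = -4.0839
  prox(v) = soft_thresh(-4.0839, 1.0051) = -3.0788
Iteration 3: beta = 0.5, y = -3.0788 + 0.5*(-3.0788 + 3.6135) = -2.8115
  grad(y) = 3.3771, v = y - alpha*grad = -3.962
  prox(v) = soft_thresh(-3.962, 1.0051) = -2.957
Iteration 4: beta = 0.6, y = -2.957 + 0.6*(-2.957 + 3.0788) = -2.8839
  grad(y) = 3.2323, v = y - alpha*grad = -3.9851
  prox(v) = soft_thresh(-3.9851, 1.0051) = -2.98
f(x_4) = 1*(-2.98)^2 + 9*(-2.98) + 2.95*|-2.98| = -9.1486


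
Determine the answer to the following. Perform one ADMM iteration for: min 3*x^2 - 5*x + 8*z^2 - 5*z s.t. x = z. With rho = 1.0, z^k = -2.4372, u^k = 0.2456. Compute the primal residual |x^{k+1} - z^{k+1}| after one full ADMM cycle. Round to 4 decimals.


ADMM iteration with rho = 1.0, z^k = -2.4372, u^k = 0.2456
Step 1: x-update.
Minimize 3*x^2 - 5*x + (1.0/2)*(x + 2.4372 + 0.2456)^2
FOC: (2*3 + 1.0)*x = 5 + 1.0*(-2.4372 - 0.2456)
x^{k+1} = 0.331
Step 2: z-update.
Minimize 8*z^2 - 5*z + (1.0/2)*(0.331 - z + 0.2456)^2
FOC: (2*8 + 1.0)*z = 5 + 1.0*(0.331 + 0.2456)
z^{k+1} = 0.328
Step 3: u-update.
u^{k+1} = 0.2456 + 0.331 - 0.328 = 0.2486
Step 4: Primal residual = |0.331 - 0.328| = 0.003


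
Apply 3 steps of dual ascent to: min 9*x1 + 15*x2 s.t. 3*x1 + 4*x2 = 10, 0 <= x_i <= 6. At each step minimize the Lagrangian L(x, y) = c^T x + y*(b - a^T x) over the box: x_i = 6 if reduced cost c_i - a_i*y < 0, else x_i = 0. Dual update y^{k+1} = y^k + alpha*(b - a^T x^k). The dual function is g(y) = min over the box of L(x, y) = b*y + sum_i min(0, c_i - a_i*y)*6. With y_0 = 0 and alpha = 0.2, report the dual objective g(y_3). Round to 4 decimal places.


Dual ascent for LP: min 9*x1 + 15*x2, 3*x1 + 4*x2 = 10, 0 <= x_i <= 6
Step 1: y^k = 0.0, reduced costs: (9.0, 15.0)
  x^k = (0.0, 0.0), subgradient = b - a^T x = 10.0
  y^{k+1} = 0.0 + 0.2*10.0 = 2.0
Step 2: y^k = 2.0, reduced costs: (3.0, 7.0)
  x^k = (0.0, 0.0), subgradient = b - a^T x = 10.0
  y^{k+1} = 2.0 + 0.2*10.0 = 4.0
Step 3: y^k = 4.0, reduced costs: (-3.0, -1.0)
  x^k = (6.0, 6.0), subgradient = b - a^T x = -32.0
  y^{k+1} = 4.0 + 0.2*-32.0 = -2.4
Dual objective at y_3 = -2.4: reduced costs (16.2, 24.6), box minimizer x = (0.0, 0.0)
g(y_3) = b*y + (c1 - a1*y)*x1 + (c2 - a2*y)*x2 = 10*(-2.4) + 16.2*0.0 + 24.6*0.0 = -24.0 + 0.0 + 0.0 = -24.0


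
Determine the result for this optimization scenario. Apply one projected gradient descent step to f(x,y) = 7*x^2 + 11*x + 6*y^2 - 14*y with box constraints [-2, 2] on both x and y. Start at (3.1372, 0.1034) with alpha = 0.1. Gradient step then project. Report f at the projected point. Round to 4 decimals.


Step 1: Compute gradient at (3.1372, 0.1034).
grad_x = 2*7*3.1372 + 11 = 54.9208
grad_y = 2*6*0.1034 - 14 = -12.7592
Step 2: Gradient step.
x_raw = 3.1372 - 0.1*54.9208 = -2.3549
y_raw = 0.1034 - 0.1*-12.7592 = 1.3793
Step 3: Project onto [-2, 2].
x_proj = clip(-2.3549) = -2.0
y_proj = clip(1.3793) = 1.3793
Step 4: Evaluate f.
f(-2.0, 1.3793) = -1.8953


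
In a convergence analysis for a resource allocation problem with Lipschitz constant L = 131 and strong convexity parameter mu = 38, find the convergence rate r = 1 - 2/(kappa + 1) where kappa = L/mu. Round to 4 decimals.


Step 1: Compute the condition number.
kappa = L/mu = 131/38 = 3.4474
Step 2: Compute the convergence rate.
r = 1 - 2/(kappa + 1) = 1 - 2*mu/(L + mu) = (L - mu)/(L + mu) = 93/169 = 0.5503


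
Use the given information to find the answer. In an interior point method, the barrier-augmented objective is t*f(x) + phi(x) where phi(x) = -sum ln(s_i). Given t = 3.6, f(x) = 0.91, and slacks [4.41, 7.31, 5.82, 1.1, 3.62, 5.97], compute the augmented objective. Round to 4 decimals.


Step 1: Compute log-barrier.
ln values: [1.4839, 1.9892, 1.7613, 0.0953, 1.2865, 1.7867]
phi = -(1.4839 + 1.9892 + 1.7613 + 0.0953 + 1.2865 + 1.7867) = -8.4029
Step 2: Compute augmented objective.
t*f(x) = 3.6*0.91 = 3.276
Total = 3.276 - 8.4029 = -5.1269


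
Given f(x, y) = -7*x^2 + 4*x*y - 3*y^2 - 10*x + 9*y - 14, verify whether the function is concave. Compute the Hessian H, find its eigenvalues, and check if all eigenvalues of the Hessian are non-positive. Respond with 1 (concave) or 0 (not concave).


The Hessian of f(x,y) = -7*x^2 + 4*x*y - 3*y^2 - 10*x + 9*y - 14 is:
H = [[-14, 4], [4, -6]]
Trace = -14 - 6 = -20
Determinant = -14*-6 - (4)^2 = 68
Discriminant = (-20)^2 - 4*68 = 128.0
Eigenvalues: lambda_1 = -15.6569, lambda_2 = -4.3431
The function is concave.

1


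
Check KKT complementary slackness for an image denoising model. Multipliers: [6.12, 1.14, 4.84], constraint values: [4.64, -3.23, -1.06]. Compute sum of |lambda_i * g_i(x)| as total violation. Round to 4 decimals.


KKT complementary slackness check:
lambda_1 * g_1 = 6.12 * 4.64 = 28.3968
lambda_2 * g_2 = 1.14 * -3.23 = -3.6822
lambda_3 * g_3 = 4.84 * -1.06 = -5.1304
Total violation = 28.3968 + 3.6822 + 5.1304 = 37.2094


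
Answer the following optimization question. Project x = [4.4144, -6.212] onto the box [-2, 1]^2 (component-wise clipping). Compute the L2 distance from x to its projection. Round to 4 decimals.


Project each component onto [-2, 1].
clip(4.4144) = 1.0, clip(-6.212) = -2.0
Projection = [1.0, -2.0]
Squared diffs: [11.6581, 17.7409]
Distance = sqrt(29.399) = 5.4221


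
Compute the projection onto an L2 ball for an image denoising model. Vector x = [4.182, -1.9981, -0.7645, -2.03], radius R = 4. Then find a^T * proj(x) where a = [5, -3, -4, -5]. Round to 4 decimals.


Step 1: Compute ||x|| (intermediates to 6 decimals).
||x|| = sqrt(4.182^2 + (-1.9981)^2 + (-0.7645)^2 + (-2.03)^2) = 5.117313
Step 2: Project.
Since ||x|| > R, scale = R/||x|| = 4/5.117313 = 0.78166, proj(x) = scale * x
proj(x) = [3.268902, -1.561835, -0.597579, -1.58677]
Step 3: Dot product.
a^T * proj(x) = 5*3.268902 - 3*(-1.561835) - 4*(-0.597579) - 5*(-1.58677) = 31.3542


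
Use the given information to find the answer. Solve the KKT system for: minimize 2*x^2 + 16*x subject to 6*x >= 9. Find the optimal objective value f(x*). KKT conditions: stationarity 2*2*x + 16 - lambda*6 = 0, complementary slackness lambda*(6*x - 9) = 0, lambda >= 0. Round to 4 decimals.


Step 1: Try lambda = 0 (constraint inactive).
x_unc = -16/(2*2) = -4.0
Check: 6*-4.0 = -24.0 < 9 -- violated!
Step 2: Constraint must be active: 6*x = 9
x* = 9/6 = 1.5
lambda = (2*2*1.5 + 16)/6 = 3.6667
Step 3: Compute optimal value.
f(x*) = 2*1.5^2 + 16*1.5 = 28.5


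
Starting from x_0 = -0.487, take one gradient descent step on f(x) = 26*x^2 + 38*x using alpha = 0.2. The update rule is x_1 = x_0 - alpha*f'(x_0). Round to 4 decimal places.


We compute the gradient at x_0 and apply the update.
f'(x) = 52*x + 38
f'(-0.487) = 52*-0.487 + 38 = 12.676
x_1 = -0.487 - 0.2*12.676 = -3.0222


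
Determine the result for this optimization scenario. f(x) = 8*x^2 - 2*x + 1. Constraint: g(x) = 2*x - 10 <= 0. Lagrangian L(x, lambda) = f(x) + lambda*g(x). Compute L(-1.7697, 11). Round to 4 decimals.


Step 1: Evaluate f(x).
f(-1.7697) = 8*(-1.7697)^2 - 2*(-1.7697) + 1 = 29.5941
Step 2: Evaluate g(x).
g(-1.7697) = 2*-1.7697 - 10 = -13.5394
Step 3: Compute Lagrangian.
L = 29.5941 + 11*-13.5394 = -119.3393


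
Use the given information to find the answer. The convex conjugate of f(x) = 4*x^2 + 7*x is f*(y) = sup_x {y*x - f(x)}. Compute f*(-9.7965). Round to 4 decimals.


f*(y) = sup_x {y*x - a*x^2 - b*x} = sup_x {(y-b)*x - a*x^2}
FOC: (y - b) - 2a*x = 0 => x* = (y - b)/(2a)
x* = (-9.7965 - 7)/(2*4) = -2.0996
f*(-9.7965) = (y-b)^2/(4a) = (-9.7965 - 7)^2/(4*4)
= 282.1224/16 = 17.6327


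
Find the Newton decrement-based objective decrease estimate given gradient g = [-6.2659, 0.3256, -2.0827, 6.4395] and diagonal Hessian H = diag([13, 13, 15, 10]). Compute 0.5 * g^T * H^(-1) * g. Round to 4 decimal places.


Step 1: H is diagonal, so H^(-1) * g = [-0.482, 0.025, -0.1388, 0.644].
Step 2: g^T H^(-1) g = sum_i g_i^2 / H_ii
  = (-6.2659)^2/13 + (0.3256)^2/13 + (-2.0827)^2/15 + (6.4395)^2/10
  = 3.0201 + 0.0082 + 0.2892 + 4.1467 = 7.4642
Step 3: Objective decrease = 0.5 * g^T H^(-1) g = 3.7321


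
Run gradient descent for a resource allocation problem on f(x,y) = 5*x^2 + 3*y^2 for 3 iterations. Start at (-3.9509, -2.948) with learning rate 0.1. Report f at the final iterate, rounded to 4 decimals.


Gradient descent on f(x,y) = 5*x^2 + 3*y^2.
Starting point: (-3.9509, -2.948), alpha = 0.1
Step 1: grad_x = 2*5*-3.9509 = -39.509, grad_y = 2*3*-2.948 = -17.688
  x_1 = -3.9509 - 0.1*-39.509 = 0.0
  y_1 = -2.948 - 0.1*-17.688 = -1.1792
Step 2: grad_x = 2*5*0.0 = 0.0, grad_y = 2*3*-1.1792 = -7.0752
  x_2 = 0.0 - 0.1*0.0 = 0.0
  y_2 = -1.1792 - 0.1*-7.0752 = -0.4717
Step 3: grad_x = 2*5*0.0 = 0.0, grad_y = 2*3*-0.4717 = -2.8301
  x_3 = 0.0 - 0.1*0.0 = 0.0
  y_3 = -0.4717 - 0.1*-2.8301 = -0.1887
f(0.0, -0.1887) = 5*0.0^2 + 3*(-0.1887)^2 = 0.1068


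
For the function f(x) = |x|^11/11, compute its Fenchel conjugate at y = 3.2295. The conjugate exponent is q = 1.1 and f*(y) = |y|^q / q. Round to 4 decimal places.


The conjugate exponent q satisfies 1/p + 1/q = 1.
p = 11, so q = 11/(11 - 1) = 1.1
|y|^q = 3.2295^1.1 = 3.6312
f*(3.2295) = 3.6312 / 1.1 = 3.3011


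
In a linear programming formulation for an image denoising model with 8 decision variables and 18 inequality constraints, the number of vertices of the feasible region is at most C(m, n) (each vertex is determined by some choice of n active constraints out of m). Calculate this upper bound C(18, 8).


Each vertex corresponds to some choice of n active constraints out of m, so the number of vertices is at most C(m, n) = m! / (n!(m-n)!).
m = 18, n = 8
Numerator: 18 * 17 * 16 * 15 * 14 * 13 * 12 * 11
Denominator: 8! = 40320
C(18, 8) = 43758


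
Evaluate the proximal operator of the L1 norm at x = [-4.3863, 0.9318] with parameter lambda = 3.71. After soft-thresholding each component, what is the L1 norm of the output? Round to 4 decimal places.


Soft-thresholding with lambda = 3.71:
prox(-4.3863) = sign(-4.3863)*max(|-4.3863| - 3.71, 0) = -0.6763
prox(0.9318) = sign(0.9318)*max(|0.9318| - 3.71, 0) = 0.0
prox(x) = [-0.6763, 0.0]
||prox(x)||_1 = 0.6763 + 0.0 = 0.6763


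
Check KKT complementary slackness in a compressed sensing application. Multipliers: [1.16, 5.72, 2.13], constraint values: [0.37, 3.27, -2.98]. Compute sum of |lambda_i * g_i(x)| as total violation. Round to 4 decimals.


KKT complementary slackness check:
lambda_1 * g_1 = 1.16 * 0.37 = 0.4292
lambda_2 * g_2 = 5.72 * 3.27 = 18.7044
lambda_3 * g_3 = 2.13 * -2.98 = -6.3474
Total violation = 0.4292 + 18.7044 + 6.3474 = 25.481


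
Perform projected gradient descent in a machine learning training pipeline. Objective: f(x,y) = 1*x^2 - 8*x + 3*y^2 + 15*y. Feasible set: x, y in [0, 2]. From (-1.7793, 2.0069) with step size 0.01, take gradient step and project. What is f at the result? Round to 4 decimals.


Step 1: Compute gradient at (-1.7793, 2.0069).
grad_x = 2*1*-1.7793 - 8 = -11.5586
grad_y = 2*3*2.0069 + 15 = 27.0414
Step 2: Gradient step.
x_raw = -1.7793 - 0.01*-11.5586 = -1.6637
y_raw = 2.0069 - 0.01*27.0414 = 1.7365
Step 3: Project onto [0, 2].
x_proj = clip(-1.6637) = 0.0
y_proj = clip(1.7365) = 1.7365
Step 4: Evaluate f.
f(0.0, 1.7365) = 35.0934


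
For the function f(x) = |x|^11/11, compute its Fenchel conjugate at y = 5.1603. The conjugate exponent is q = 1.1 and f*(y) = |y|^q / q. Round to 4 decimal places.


The conjugate exponent q satisfies 1/p + 1/q = 1.
p = 11, so q = 11/(11 - 1) = 1.1
|y|^q = 5.1603^1.1 = 6.0805
f*(5.1603) = 6.0805 / 1.1 = 5.5278


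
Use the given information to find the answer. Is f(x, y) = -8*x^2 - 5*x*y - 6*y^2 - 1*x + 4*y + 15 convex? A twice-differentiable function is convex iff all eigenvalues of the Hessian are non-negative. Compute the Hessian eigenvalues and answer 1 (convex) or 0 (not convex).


The Hessian of f(x,y) = -8*x^2 - 5*x*y - 6*y^2 - 1*x + 4*y + 15 is:
H = [[-16, -5], [-5, -12]]
Trace = -16 - 12 = -28
Determinant = -16*-12 - (-5)^2 = 167
Discriminant = (-28)^2 - 4*167 = 116.0
Eigenvalues: lambda_1 = -19.3852, lambda_2 = -8.6148
The function is not convex.

0


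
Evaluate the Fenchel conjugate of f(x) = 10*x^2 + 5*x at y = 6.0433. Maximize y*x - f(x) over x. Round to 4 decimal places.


f*(y) = sup_x {y*x - a*x^2 - b*x} = sup_x {(y-b)*x - a*x^2}
FOC: (y - b) - 2a*x = 0 => x* = (y - b)/(2a)
x* = (6.0433 - 5)/(2*10) = 0.0522
f*(6.0433) = (y-b)^2/(4a) = (6.0433 - 5)^2/(4*10)
= 1.0885/40 = 0.0272


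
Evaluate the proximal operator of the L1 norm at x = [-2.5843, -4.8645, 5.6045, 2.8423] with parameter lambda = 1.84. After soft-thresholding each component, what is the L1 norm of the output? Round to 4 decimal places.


Soft-thresholding with lambda = 1.84:
prox(-2.5843) = sign(-2.5843)*max(|-2.5843| - 1.84, 0) = -0.7443
prox(-4.8645) = sign(-4.8645)*max(|-4.8645| - 1.84, 0) = -3.0245
prox(5.6045) = sign(5.6045)*max(|5.6045| - 1.84, 0) = 3.7645
prox(2.8423) = sign(2.8423)*max(|2.8423| - 1.84, 0) = 1.0023
prox(x) = [-0.7443, -3.0245, 3.7645, 1.0023]
||prox(x)||_1 = 0.7443 + 3.0245 + 3.7645 + 1.0023 = 8.5356


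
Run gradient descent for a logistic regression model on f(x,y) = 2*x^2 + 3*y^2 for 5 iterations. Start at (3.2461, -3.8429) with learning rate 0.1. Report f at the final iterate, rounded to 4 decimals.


Gradient descent on f(x,y) = 2*x^2 + 3*y^2.
Starting point: (3.2461, -3.8429), alpha = 0.1
Step 1: grad_x = 2*2*3.2461 = 12.9844, grad_y = 2*3*-3.8429 = -23.0574
  x_1 = 3.2461 - 0.1*12.9844 = 1.9477
  y_1 = -3.8429 - 0.1*-23.0574 = -1.5372
Step 2: grad_x = 2*2*1.9477 = 7.7906, grad_y = 2*3*-1.5372 = -9.223
  x_2 = 1.9477 - 0.1*7.7906 = 1.1686
  y_2 = -1.5372 - 0.1*-9.223 = -0.6149
Step 3: grad_x = 2*2*1.1686 = 4.6744, grad_y = 2*3*-0.6149 = -3.6892
  x_3 = 1.1686 - 0.1*4.6744 = 0.7012
  y_3 = -0.6149 - 0.1*-3.6892 = -0.2459
Step 4: grad_x = 2*2*0.7012 = 2.8046, grad_y = 2*3*-0.2459 = -1.4757
  x_4 = 0.7012 - 0.1*2.8046 = 0.4207
  y_4 = -0.2459 - 0.1*-1.4757 = -0.0984
Step 5: grad_x = 2*2*0.4207 = 1.6828, grad_y = 2*3*-0.0984 = -0.5903
  x_5 = 0.4207 - 0.1*1.6828 = 0.2524
  y_5 = -0.0984 - 0.1*-0.5903 = -0.0394
f(0.2524, -0.0394) = 2*0.2524^2 + 3*(-0.0394)^2 = 0.1321


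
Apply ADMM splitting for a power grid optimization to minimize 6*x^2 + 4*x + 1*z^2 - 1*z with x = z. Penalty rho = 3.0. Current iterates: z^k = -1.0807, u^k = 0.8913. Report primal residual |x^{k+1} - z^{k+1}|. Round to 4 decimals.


ADMM iteration with rho = 3.0, z^k = -1.0807, u^k = 0.8913
Step 1: x-update.
Minimize 6*x^2 + 4*x + (3.0/2)*(x + 1.0807 + 0.8913)^2
FOC: (2*6 + 3.0)*x = -4 + 3.0*(-1.0807 - 0.8913)
x^{k+1} = -0.6611
Step 2: z-update.
Minimize 1*z^2 - 1*z + (3.0/2)*(-0.6611 - z + 0.8913)^2
FOC: (2*1 + 3.0)*z = 1 + 3.0*(-0.6611 + 0.8913)
z^{k+1} = 0.3381
Step 3: u-update.
u^{k+1} = 0.8913 - 0.6611 - 0.3381 = -0.1079
Step 4: Primal residual = |-0.6611 - 0.3381| = 0.9992


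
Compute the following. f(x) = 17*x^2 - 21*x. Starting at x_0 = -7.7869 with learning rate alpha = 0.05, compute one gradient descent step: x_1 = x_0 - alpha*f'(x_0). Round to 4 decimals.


We compute the gradient at x_0 and apply the update.
f'(x) = 34*x - 21
f'(-7.7869) = 34*-7.7869 - 21 = -285.7546
x_1 = -7.7869 - 0.05*-285.7546 = 6.5008


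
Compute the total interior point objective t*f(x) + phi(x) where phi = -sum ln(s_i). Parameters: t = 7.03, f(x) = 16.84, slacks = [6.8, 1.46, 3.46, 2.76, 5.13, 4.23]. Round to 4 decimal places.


Step 1: Compute log-barrier.
ln values: [1.9169, 0.3784, 1.2413, 1.0152, 1.6351, 1.4422]
phi = -(1.9169 + 0.3784 + 1.2413 + 1.0152 + 1.6351 + 1.4422) = -7.6292
Step 2: Compute augmented objective.
t*f(x) = 7.03*16.84 = 118.3852
Total = 118.3852 - 7.6292 = 110.756


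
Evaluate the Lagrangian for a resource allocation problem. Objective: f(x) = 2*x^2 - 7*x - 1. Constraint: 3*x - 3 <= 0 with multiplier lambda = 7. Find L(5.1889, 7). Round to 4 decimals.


Step 1: Evaluate f(x).
f(5.1889) = 2*5.1889^2 - 7*5.1889 - 1 = 16.5271
Step 2: Evaluate g(x).
g(5.1889) = 3*5.1889 - 3 = 12.5667
Step 3: Compute Lagrangian.
L = 16.5271 + 7*12.5667 = 104.494


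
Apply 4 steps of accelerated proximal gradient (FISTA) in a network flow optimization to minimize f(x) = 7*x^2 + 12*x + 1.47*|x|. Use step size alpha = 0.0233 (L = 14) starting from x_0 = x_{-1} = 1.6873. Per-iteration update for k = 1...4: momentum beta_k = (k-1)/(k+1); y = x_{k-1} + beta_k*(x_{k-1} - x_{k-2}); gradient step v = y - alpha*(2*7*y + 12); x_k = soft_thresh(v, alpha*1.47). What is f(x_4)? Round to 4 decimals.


FISTA on f(x) = 7*x^2 + 12*x + 1.47*|x|
L = 14, alpha = 0.0233
Iteration 1: beta = 0.0, y = 1.6873 + 0.0*(1.6873 - 1.6873) = 1.6873
  grad(y) = 35.6222, v = y - alpha*grad = 0.8573
  prox(v) = soft_thresh(0.8573, 0.0343) = 0.8231
Iteration 2: beta = 0.3333, y = 0.8231 + 0.3333*(0.8231 - 1.6873) = 0.535
  grad(y) = 19.4896, v = y - alpha*grad = 0.0809
  prox(v) = soft_thresh(0.0809, 0.0343) = 0.0466
Iteration 3: beta = 0.5, y = 0.0466 + 0.5*(0.0466 - 0.8231) = -0.3416
  grad(y) = 7.2175, v = y - alpha*grad = -0.5098
  prox(v) = soft_thresh(-0.5098, 0.0343) = -0.4755
Iteration 4: beta = 0.6, y = -0.4755 + 0.6*(-0.4755 - 0.0466) = -0.7888
  grad(y) = 0.9567, v = y - alpha*grad = -0.8111
  prox(v) = soft_thresh(-0.8111, 0.0343) = -0.7768
f(x_4) = 7*(-0.7768)^2 + 12*(-0.7768) + 1.47*|-0.7768| = -3.9558


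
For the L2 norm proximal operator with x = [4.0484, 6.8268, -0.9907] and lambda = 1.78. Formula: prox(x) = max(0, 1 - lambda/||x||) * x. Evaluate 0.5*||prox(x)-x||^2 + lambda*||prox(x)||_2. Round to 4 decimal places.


Step 1: Compute ||x||.
||x|| = 7.9985
Step 2: Compute scaling factor.
scale = max(0, 1 - 1.78/7.9985) = 0.7775
Step 3: prox(x) = [3.1475, 5.3076, -0.7702]
||prox(x)|| = 6.2185
Step 4: Proximal objective.
0.5*||prox-x||^2 = 1.5842
lambda*||prox|| = 11.0689
Total = 12.6532


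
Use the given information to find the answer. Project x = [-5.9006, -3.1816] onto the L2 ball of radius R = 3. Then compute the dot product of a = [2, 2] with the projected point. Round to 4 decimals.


Step 1: Compute ||x|| (intermediates to 6 decimals).
||x|| = sqrt((-5.9006)^2 + (-3.1816)^2) = 6.703705
Step 2: Project.
Since ||x|| > R, scale = R/||x|| = 3/6.703705 = 0.447514, proj(x) = scale * x
proj(x) = [-2.640601, -1.423811]
Step 3: Dot product.
a^T * proj(x) = 2*(-2.640601) + 2*(-1.423811) = -8.1288


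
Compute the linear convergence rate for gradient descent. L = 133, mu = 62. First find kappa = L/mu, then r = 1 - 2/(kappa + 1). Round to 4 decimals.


Step 1: Compute the condition number.
kappa = L/mu = 133/62 = 2.1452
Step 2: Compute the convergence rate.
r = 1 - 2/(kappa + 1) = 1 - 2*mu/(L + mu) = (L - mu)/(L + mu) = 71/195 = 0.3641


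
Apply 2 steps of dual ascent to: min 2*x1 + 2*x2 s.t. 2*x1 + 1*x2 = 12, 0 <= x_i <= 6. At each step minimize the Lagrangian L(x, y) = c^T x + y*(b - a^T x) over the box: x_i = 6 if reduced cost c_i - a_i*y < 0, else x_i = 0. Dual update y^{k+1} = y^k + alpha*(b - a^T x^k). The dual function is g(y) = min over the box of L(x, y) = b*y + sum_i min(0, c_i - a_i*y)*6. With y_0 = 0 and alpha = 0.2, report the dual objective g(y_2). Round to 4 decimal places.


Dual ascent for LP: min 2*x1 + 2*x2, 2*x1 + 1*x2 = 12, 0 <= x_i <= 6
Step 1: y^k = 0.0, reduced costs: (2.0, 2.0)
  x^k = (0.0, 0.0), subgradient = b - a^T x = 12.0
  y^{k+1} = 0.0 + 0.2*12.0 = 2.4
Step 2: y^k = 2.4, reduced costs: (-2.8, -0.4)
  x^k = (6.0, 6.0), subgradient = b - a^T x = -6.0
  y^{k+1} = 2.4 + 0.2*-6.0 = 1.2
Dual objective at y_2 = 1.2: reduced costs (-0.4, 0.8), box minimizer x = (6.0, 0.0)
g(y_2) = b*y + (c1 - a1*y)*x1 + (c2 - a2*y)*x2 = 12*1.2 + (-0.4)*6.0 + 0.8*0.0 = 14.4 - 2.4 + 0.0 = 12.0


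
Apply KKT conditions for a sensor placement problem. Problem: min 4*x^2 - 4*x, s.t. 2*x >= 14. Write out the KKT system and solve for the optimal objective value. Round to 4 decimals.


Step 1: Try lambda = 0 (constraint inactive).
x_unc = 4/(2*4) = 0.5
Check: 2*0.5 = 1.0 < 14 -- violated!
Step 2: Constraint must be active: 2*x = 14
x* = 14/2 = 7.0
lambda = (2*4*7.0 - 4)/2 = 26.0
Step 3: Compute optimal value.
f(x*) = 4*7.0^2 - 4*7.0 = 168.0


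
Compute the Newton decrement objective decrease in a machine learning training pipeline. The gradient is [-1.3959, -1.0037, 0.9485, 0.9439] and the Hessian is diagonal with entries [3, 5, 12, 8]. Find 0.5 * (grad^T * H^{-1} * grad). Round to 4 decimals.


Step 1: H is diagonal, so H^(-1) * g = [-0.4653, -0.2007, 0.079, 0.118].
Step 2: g^T H^(-1) g = sum_i g_i^2 / H_ii
  = (-1.3959)^2/3 + (-1.0037)^2/5 + (0.9485)^2/12 + (0.9439)^2/8
  = 0.6495 + 0.2015 + 0.075 + 0.1114 = 1.0373
Step 3: Objective decrease = 0.5 * g^T H^(-1) g = 0.5187


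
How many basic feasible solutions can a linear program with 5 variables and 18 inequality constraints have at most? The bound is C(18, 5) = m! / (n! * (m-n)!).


Each vertex corresponds to some choice of n active constraints out of m, so the number of vertices is at most C(m, n) = m! / (n!(m-n)!).
m = 18, n = 5
Numerator: 18 * 17 * 16 * 15 * 14
Denominator: 5! = 120
C(18, 5) = 8568


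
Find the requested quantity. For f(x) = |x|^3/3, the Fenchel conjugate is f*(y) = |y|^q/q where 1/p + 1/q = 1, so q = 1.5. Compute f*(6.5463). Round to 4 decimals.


The conjugate exponent q satisfies 1/p + 1/q = 1.
p = 3, so q = 3/(3 - 1) = 1.5
|y|^q = 6.5463^1.5 = 16.7492
f*(6.5463) = 16.7492 / 1.5 = 11.1661


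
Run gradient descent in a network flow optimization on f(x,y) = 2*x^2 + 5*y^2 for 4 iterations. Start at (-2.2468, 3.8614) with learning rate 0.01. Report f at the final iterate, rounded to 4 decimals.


Gradient descent on f(x,y) = 2*x^2 + 5*y^2.
Starting point: (-2.2468, 3.8614), alpha = 0.01
Step 1: grad_x = 2*2*-2.2468 = -8.9872, grad_y = 2*5*3.8614 = 38.614
  x_1 = -2.2468 - 0.01*-8.9872 = -2.1569
  y_1 = 3.8614 - 0.01*38.614 = 3.4753
Step 2: grad_x = 2*2*-2.1569 = -8.6277, grad_y = 2*5*3.4753 = 34.7526
  x_2 = -2.1569 - 0.01*-8.6277 = -2.0707
  y_2 = 3.4753 - 0.01*34.7526 = 3.1277
Step 3: grad_x = 2*2*-2.0707 = -8.2826, grad_y = 2*5*3.1277 = 31.2773
  x_3 = -2.0707 - 0.01*-8.2826 = -1.9878
  y_3 = 3.1277 - 0.01*31.2773 = 2.815
Step 4: grad_x = 2*2*-1.9878 = -7.9513, grad_y = 2*5*2.815 = 28.1496
  x_4 = -1.9878 - 0.01*-7.9513 = -1.9083
  y_4 = 2.815 - 0.01*28.1496 = 2.5335
f(-1.9083, 2.5335) = 2*(-1.9083)^2 + 5*2.5335^2 = 39.3755


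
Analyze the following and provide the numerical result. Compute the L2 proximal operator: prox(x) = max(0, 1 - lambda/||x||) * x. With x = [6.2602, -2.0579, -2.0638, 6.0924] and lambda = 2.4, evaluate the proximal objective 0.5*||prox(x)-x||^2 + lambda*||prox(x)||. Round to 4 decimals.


Step 1: Compute ||x||.
||x|| = 9.2088
Step 2: Compute scaling factor.
scale = max(0, 1 - 2.4/9.2088) = 0.7394
Step 3: prox(x) = [4.6287, -1.5216, -1.5259, 4.5046]
||prox(x)|| = 6.8088
Step 4: Proximal objective.
0.5*||prox-x||^2 = 2.88
lambda*||prox|| = 16.3411
Total = 19.2211


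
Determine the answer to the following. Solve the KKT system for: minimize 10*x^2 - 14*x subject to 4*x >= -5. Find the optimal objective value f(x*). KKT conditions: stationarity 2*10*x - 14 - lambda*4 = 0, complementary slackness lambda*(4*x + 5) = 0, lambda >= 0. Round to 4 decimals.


Step 1: Try lambda = 0 (constraint inactive).
Stationarity: 2*10*x - 14 = 0
x* = 14/(2*10) = 0.7
Check constraint: 4*0.7 = 2.8 >= -5 -- satisfied.
Step 2: Compute optimal value.
f(x*) = 10*0.7^2 - 14*0.7 = -4.9


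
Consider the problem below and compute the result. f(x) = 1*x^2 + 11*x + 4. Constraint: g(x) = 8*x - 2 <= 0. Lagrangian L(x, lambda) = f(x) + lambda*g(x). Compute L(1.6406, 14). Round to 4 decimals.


Step 1: Evaluate f(x).
f(1.6406) = 1*1.6406^2 + 11*1.6406 + 4 = 24.7382
Step 2: Evaluate g(x).
g(1.6406) = 8*1.6406 - 2 = 11.1248
Step 3: Compute Lagrangian.
L = 24.7382 + 14*11.1248 = 180.4854


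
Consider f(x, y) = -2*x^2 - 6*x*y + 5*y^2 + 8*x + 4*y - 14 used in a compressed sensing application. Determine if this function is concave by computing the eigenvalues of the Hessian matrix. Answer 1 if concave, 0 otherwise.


The Hessian of f(x,y) = -2*x^2 - 6*x*y + 5*y^2 + 8*x + 4*y - 14 is:
H = [[-4, -6], [-6, 10]]
Trace = -4 + 10 = 6
Determinant = -4*10 - (-6)^2 = -76
Discriminant = (6)^2 - 4*-76 = 340.0
Eigenvalues: lambda_1 = -6.2195, lambda_2 = 12.2195
The function is not concave.

0


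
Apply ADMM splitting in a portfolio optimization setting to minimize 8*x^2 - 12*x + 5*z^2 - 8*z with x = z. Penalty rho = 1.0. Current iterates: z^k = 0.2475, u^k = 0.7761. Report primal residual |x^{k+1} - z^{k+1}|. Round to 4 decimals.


ADMM iteration with rho = 1.0, z^k = 0.2475, u^k = 0.7761
Step 1: x-update.
Minimize 8*x^2 - 12*x + (1.0/2)*(x - 0.2475 + 0.7761)^2
FOC: (2*8 + 1.0)*x = 12 + 1.0*(0.2475 - 0.7761)
x^{k+1} = 0.6748
Step 2: z-update.
Minimize 5*z^2 - 8*z + (1.0/2)*(0.6748 - z + 0.7761)^2
FOC: (2*5 + 1.0)*z = 8 + 1.0*(0.6748 + 0.7761)
z^{k+1} = 0.8592
Step 3: u-update.
u^{k+1} = 0.7761 + 0.6748 - 0.8592 = 0.5917
Step 4: Primal residual = |0.6748 - 0.8592| = 0.1844


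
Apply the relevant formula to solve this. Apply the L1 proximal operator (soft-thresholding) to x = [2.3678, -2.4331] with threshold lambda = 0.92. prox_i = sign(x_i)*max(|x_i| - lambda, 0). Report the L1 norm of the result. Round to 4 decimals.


Soft-thresholding with lambda = 0.92:
prox(2.3678) = sign(2.3678)*max(|2.3678| - 0.92, 0) = 1.4478
prox(-2.4331) = sign(-2.4331)*max(|-2.4331| - 0.92, 0) = -1.5131
prox(x) = [1.4478, -1.5131]
||prox(x)||_1 = 1.4478 + 1.5131 = 2.9609


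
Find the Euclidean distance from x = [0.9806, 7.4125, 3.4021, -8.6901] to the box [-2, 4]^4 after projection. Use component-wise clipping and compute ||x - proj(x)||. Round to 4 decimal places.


Project each component onto [-2, 4].
clip(0.9806) = 0.9806, clip(7.4125) = 4.0, clip(3.4021) = 3.4021, clip(-8.6901) = -2.0
Projection = [0.9806, 4.0, 3.4021, -2.0]
Squared diffs: [0.0, 11.6452, 0.0, 44.7574]
Distance = sqrt(56.4026) = 7.5102


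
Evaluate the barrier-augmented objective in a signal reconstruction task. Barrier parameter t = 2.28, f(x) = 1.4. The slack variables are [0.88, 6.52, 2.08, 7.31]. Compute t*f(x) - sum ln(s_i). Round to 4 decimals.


Step 1: Compute log-barrier.
ln values: [-0.1278, 1.8749, 0.7324, 1.9892]
phi = -(-0.1278 + 1.8749 + 0.7324 + 1.9892) = -4.4687
Step 2: Compute augmented objective.
t*f(x) = 2.28*1.4 = 3.192
Total = 3.192 - 4.4687 = -1.2767


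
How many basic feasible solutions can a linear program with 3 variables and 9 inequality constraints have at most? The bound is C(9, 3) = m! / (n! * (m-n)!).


Each vertex corresponds to some choice of n active constraints out of m, so the number of vertices is at most C(m, n) = m! / (n!(m-n)!).
m = 9, n = 3
Numerator: 9 * 8 * 7
Denominator: 3! = 6
C(9, 3) = 84


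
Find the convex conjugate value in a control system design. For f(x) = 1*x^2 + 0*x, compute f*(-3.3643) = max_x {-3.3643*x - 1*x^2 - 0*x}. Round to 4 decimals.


f*(y) = sup_x {y*x - a*x^2 - b*x} = sup_x {(y-b)*x - a*x^2}
FOC: (y - b) - 2a*x = 0 => x* = (y - b)/(2a)
x* = (-3.3643 - 0)/(2*1) = -1.6822
f*(-3.3643) = (y-b)^2/(4a) = (-3.3643 - 0)^2/(4*1)
= 11.3185/4 = 2.8296


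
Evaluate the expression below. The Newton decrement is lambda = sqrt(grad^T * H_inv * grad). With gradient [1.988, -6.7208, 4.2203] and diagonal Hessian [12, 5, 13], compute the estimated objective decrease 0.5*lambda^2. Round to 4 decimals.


Step 1: H is diagonal, so H^(-1) * g = [0.1657, -1.3442, 0.3246].
Step 2: g^T H^(-1) g = sum_i g_i^2 / H_ii
  = (1.988)^2/12 + (-6.7208)^2/5 + (4.2203)^2/13
  = 0.3293 + 9.0338 + 1.3701 = 10.7332
Step 3: Objective decrease = 0.5 * g^T H^(-1) g = 5.3666


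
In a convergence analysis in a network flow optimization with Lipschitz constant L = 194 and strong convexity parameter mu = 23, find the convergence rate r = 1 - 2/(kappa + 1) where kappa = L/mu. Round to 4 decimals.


Step 1: Compute the condition number.
kappa = L/mu = 194/23 = 8.4348
Step 2: Compute the convergence rate.
r = 1 - 2/(kappa + 1) = 1 - 2*mu/(L + mu) = (L - mu)/(L + mu) = 171/217 = 0.788


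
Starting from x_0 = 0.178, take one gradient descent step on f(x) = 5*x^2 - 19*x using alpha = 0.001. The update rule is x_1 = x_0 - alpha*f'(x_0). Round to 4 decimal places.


We compute the gradient at x_0 and apply the update.
f'(x) = 10*x - 19
f'(0.178) = 10*0.178 - 19 = -17.22
x_1 = 0.178 - 0.001*-17.22 = 0.1952


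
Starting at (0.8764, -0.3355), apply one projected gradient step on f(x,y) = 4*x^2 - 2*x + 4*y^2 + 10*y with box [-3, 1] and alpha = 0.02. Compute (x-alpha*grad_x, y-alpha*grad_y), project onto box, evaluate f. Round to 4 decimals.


Step 1: Compute gradient at (0.8764, -0.3355).
grad_x = 2*4*0.8764 - 2 = 5.0112
grad_y = 2*4*-0.3355 + 10 = 7.316
Step 2: Gradient step.
x_raw = 0.8764 - 0.02*5.0112 = 0.7762
y_raw = -0.3355 - 0.02*7.316 = -0.4818
Step 3: Project onto [-3, 1].
x_proj = clip(0.7762) = 0.7762
y_proj = clip(-0.4818) = -0.4818
Step 4: Evaluate f.
f(0.7762, -0.4818) = -3.0322


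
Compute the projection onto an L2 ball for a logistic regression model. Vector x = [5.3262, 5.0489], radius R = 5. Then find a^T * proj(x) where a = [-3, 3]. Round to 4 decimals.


Step 1: Compute ||x|| (intermediates to 6 decimals).
||x|| = sqrt(5.3262^2 + 5.0489^2) = 7.338923
Step 2: Project.
Since ||x|| > R, scale = R/||x|| = 5/7.338923 = 0.681299, proj(x) = scale * x
proj(x) = [3.628735, 3.439811]
Step 3: Dot product.
a^T * proj(x) = -3*3.628735 + 3*3.439811 = -0.5668


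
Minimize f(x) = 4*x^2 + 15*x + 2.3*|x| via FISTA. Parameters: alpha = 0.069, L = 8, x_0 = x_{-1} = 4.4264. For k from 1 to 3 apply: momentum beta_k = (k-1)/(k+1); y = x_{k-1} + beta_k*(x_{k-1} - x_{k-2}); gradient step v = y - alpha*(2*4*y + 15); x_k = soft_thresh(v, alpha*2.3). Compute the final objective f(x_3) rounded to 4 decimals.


FISTA on f(x) = 4*x^2 + 15*x + 2.3*|x|
L = 8, alpha = 0.069
Iteration 1: beta = 0.0, y = 4.4264 + 0.0*(4.4264 - 4.4264) = 4.4264
  grad(y) = 50.4112, v = y - alpha*grad = 0.948
  prox(v) = soft_thresh(0.948, 0.1587) = 0.7893
Iteration 2: beta = 0.3333, y = 0.7893 + 0.3333*(0.7893 - 4.4264) = -0.423
  grad(y) = 11.6158, v = y - alpha*grad = -1.2245
  prox(v) = soft_thresh(-1.2245, 0.1587) = -1.0658
Iteration 3: beta = 0.5, y = -1.0658 + 0.5*(-1.0658 - 0.7893) = -1.9934
  grad(y) = -0.9471, v = y - alpha*grad = -1.928
  prox(v) = soft_thresh(-1.928, 0.1587) = -1.7693
f(x_3) = 4*(-1.7693)^2 + 15*(-1.7693) + 2.3*|-1.7693| = -9.9484


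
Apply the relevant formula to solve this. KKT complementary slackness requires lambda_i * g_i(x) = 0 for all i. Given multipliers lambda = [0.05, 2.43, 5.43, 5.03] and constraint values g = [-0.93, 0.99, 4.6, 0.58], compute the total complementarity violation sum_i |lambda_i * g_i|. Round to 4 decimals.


KKT complementary slackness check:
lambda_1 * g_1 = 0.05 * -0.93 = -0.0465
lambda_2 * g_2 = 2.43 * 0.99 = 2.4057
lambda_3 * g_3 = 5.43 * 4.6 = 24.978
lambda_4 * g_4 = 5.03 * 0.58 = 2.9174
Total violation = 0.0465 + 2.4057 + 24.978 + 2.9174 = 30.3476


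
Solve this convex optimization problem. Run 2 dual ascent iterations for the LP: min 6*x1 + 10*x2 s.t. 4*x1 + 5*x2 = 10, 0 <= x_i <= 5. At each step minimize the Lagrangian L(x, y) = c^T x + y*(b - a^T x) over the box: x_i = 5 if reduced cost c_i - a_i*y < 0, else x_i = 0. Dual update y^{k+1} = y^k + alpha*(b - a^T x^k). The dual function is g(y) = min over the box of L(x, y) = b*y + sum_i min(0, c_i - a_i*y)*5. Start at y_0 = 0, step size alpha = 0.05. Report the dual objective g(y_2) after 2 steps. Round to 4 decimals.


Dual ascent for LP: min 6*x1 + 10*x2, 4*x1 + 5*x2 = 10, 0 <= x_i <= 5
Step 1: y^k = 0.0, reduced costs: (6.0, 10.0)
  x^k = (0.0, 0.0), subgradient = b - a^T x = 10.0
  y^{k+1} = 0.0 + 0.05*10.0 = 0.5
Step 2: y^k = 0.5, reduced costs: (4.0, 7.5)
  x^k = (0.0, 0.0), subgradient = b - a^T x = 10.0
  y^{k+1} = 0.5 + 0.05*10.0 = 1.0
Dual objective at y_2 = 1.0: reduced costs (2.0, 5.0), box minimizer x = (0.0, 0.0)
g(y_2) = b*y + (c1 - a1*y)*x1 + (c2 - a2*y)*x2 = 10*1.0 + 2.0*0.0 + 5.0*0.0 = 10.0 + 0.0 + 0.0 = 10.0


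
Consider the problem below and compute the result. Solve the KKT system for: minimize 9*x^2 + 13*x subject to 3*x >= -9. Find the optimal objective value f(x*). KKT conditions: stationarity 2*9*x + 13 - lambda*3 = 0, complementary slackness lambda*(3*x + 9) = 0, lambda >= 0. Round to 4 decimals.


Step 1: Try lambda = 0 (constraint inactive).
Stationarity: 2*9*x + 13 = 0
x* = -13/(2*9) = -13/18 = -0.7222 (rounded; the exact value -13/18 is used below)
Check constraint: 3*-0.7222 = -2.1666 >= -9 -- satisfied.
Step 2: Compute optimal value.
f(x*) = 9*(-13/18)^2 + 13*(-13/18) = -4.6944


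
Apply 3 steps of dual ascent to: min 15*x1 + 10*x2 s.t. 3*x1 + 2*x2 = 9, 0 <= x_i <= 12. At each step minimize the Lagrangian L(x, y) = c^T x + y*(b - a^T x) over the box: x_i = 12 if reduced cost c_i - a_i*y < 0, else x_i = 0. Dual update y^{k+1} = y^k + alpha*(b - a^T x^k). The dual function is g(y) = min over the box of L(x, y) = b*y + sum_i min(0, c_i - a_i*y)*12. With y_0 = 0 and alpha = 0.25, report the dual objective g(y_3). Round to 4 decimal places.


Dual ascent for LP: min 15*x1 + 10*x2, 3*x1 + 2*x2 = 9, 0 <= x_i <= 12
Step 1: y^k = 0.0, reduced costs: (15.0, 10.0)
  x^k = (0.0, 0.0), subgradient = b - a^T x = 9.0
  y^{k+1} = 0.0 + 0.25*9.0 = 2.25
Step 2: y^k = 2.25, reduced costs: (8.25, 5.5)
  x^k = (0.0, 0.0), subgradient = b - a^T x = 9.0
  y^{k+1} = 2.25 + 0.25*9.0 = 4.5
Step 3: y^k = 4.5, reduced costs: (1.5, 1.0)
  x^k = (0.0, 0.0), subgradient = b - a^T x = 9.0
  y^{k+1} = 4.5 + 0.25*9.0 = 6.75
Dual objective at y_3 = 6.75: reduced costs (-5.25, -3.5), box minimizer x = (12.0, 12.0)
g(y_3) = b*y + (c1 - a1*y)*x1 + (c2 - a2*y)*x2 = 9*6.75 + (-5.25)*12.0 + (-3.5)*12.0 = 60.75 - 63.0 - 42.0 = -44.25


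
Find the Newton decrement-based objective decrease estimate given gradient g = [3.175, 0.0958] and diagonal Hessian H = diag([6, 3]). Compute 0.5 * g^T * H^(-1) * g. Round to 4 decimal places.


Step 1: H is diagonal, so H^(-1) * g = [0.5292, 0.0319].
Step 2: g^T H^(-1) g = sum_i g_i^2 / H_ii
  = (3.175)^2/6 + (0.0958)^2/3
  = 1.6801 + 0.0031 = 1.6832
Step 3: Objective decrease = 0.5 * g^T H^(-1) g = 0.8416


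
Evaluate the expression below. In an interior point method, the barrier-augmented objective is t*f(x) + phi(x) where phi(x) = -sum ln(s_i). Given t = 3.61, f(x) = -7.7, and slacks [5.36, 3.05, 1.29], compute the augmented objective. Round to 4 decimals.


Step 1: Compute log-barrier.
ln values: [1.679, 1.1151, 0.2546]
phi = -(1.679 + 1.1151 + 0.2546) = -3.0487
Step 2: Compute augmented objective.
t*f(x) = 3.61*-7.7 = -27.797
Total = -27.797 - 3.0487 = -30.8457
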